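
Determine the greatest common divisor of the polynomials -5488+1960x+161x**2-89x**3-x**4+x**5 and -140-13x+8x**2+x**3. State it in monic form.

-28+3x+x**2

By polynomial division,
  x**5-x**4-89x**3+161x**2+1960x-5488 = (x**2-9x-4)(x**3+8x**2-13x-140) + (216x**2+648x-6048)
  x**3+8x**2-13x-140 = ((1/216)x+5/216)(216x**2+648x-6048) + (0)
Last nonzero remainder: 216x**2+648x-6048. Dividing through by 216 gives the monic gcd x**2+3x-28.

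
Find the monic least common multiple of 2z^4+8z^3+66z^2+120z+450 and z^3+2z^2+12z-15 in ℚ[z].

z^5+3z^4+29z^3+27z^2+165z-225

Euclidean algorithm in ℚ[z]:
  2z^4+8z^3+66z^2+120z+450 = (2z+4)(z^3+2z^2+12z-15) + (34z^2+102z+510)
  z^3+2z^2+12z-15 = ((1/34)z-1/34)(34z^2+102z+510) + (0)
Last nonzero remainder: 34z^2+102z+510. Dividing through by 34 gives the monic gcd z^2+3z+15.
Then lcm(f, g) = f·g / gcd(f, g); expanding and making the result monic gives the answer.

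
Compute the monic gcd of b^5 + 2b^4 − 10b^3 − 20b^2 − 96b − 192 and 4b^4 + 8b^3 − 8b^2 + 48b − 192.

b^3 + 4b^2 + 6b + 24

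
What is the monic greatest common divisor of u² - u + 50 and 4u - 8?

1

Euclidean algorithm in ℚ[u]:
  u² - u + 50 = ((1/4)u + 1/4)(4u - 8) + (52)
  4u - 8 = ((1/13)u - 2/13)(52) + (0)
The last nonzero remainder is the constant 52, so the polynomials are coprime and gcd = 1.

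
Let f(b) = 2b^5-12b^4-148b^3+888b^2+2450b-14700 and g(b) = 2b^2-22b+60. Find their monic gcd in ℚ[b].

By polynomial division,
  2b^5-12b^4-148b^3+888b^2+2450b-14700 = (b^3+5b^2-49b-245)(2b^2-22b+60) + (0)
Last nonzero remainder: 2b^2-22b+60. Dividing through by 2 gives the monic gcd b^2-11b+30.

b^2-11b+30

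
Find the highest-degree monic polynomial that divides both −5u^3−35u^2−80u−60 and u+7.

Repeated division with remainder:
  −5u^3−35u^2−80u−60 = (−5u^2−80)(u+7) + (500)
  u+7 = ((1/500)u+7/500)(500) + (0)
The last nonzero remainder is the constant 500, so the polynomials are coprime and gcd = 1.

1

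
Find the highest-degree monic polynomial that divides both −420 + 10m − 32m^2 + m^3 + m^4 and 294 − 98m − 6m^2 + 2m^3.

7 + m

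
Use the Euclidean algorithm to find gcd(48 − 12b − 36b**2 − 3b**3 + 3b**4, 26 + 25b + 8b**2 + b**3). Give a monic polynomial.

2 + b

Euclidean algorithm in ℚ[b]:
  3b**4 − 3b**3 − 36b**2 − 12b + 48 = (3b − 27)(b**3 + 8b**2 + 25b + 26) + (105b**2 + 585b + 750)
  b**3 + 8b**2 + 25b + 26 = ((1/105)b + 17/735)(105b**2 + 585b + 750) + ((212/49)b + 424/49)
  105b**2 + 585b + 750 = ((5145/212)b + 18375/212)((212/49)b + 424/49) + (0)
Last nonzero remainder: (212/49)b + 424/49. Dividing through by 212/49 gives the monic gcd b + 2.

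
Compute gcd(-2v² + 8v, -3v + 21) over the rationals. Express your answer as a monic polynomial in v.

Apply the Euclidean algorithm:
  -2v² + 8v = ((2/3)v + 2)(-3v + 21) + (-42)
  -3v + 21 = ((1/14)v - 1/2)(-42) + (0)
The last nonzero remainder is the constant -42, so the polynomials are coprime and gcd = 1.

1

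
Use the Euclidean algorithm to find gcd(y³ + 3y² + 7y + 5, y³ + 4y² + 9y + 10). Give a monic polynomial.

By polynomial division,
  y³ + 3y² + 7y + 5 = (y³ + 4y² + 9y + 10) + (-y² - 2y - 5)
  y³ + 4y² + 9y + 10 = (-y - 2)(-y² - 2y - 5) + (0)
Last nonzero remainder: -y² - 2y - 5. Dividing through by -1 gives the monic gcd y² + 2y + 5.

y² + 2y + 5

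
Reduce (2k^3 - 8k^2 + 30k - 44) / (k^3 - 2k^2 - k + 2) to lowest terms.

By polynomial division,
  2k^3 - 8k^2 + 30k - 44 = (2)(k^3 - 2k^2 - k + 2) + (-4k^2 + 32k - 48)
  k^3 - 2k^2 - k + 2 = (-(1/4)k - 3/2)(-4k^2 + 32k - 48) + (35k - 70)
  -4k^2 + 32k - 48 = (-(4/35)k + 24/35)(35k - 70) + (0)
Last nonzero remainder: 35k - 70. Dividing through by 35 gives the monic gcd k - 2.
Cancel k - 2 from numerator and denominator to get the reduced form.

(2k^2 - 4k + 22)/(k^2 - 1)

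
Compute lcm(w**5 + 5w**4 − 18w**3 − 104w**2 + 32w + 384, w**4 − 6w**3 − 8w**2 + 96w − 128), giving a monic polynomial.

w**6 + w**5 − 38w**4 − 32w**3 + 448w**2 + 256w − 1536

Euclidean algorithm in ℚ[w]:
  w**5 + 5w**4 − 18w**3 − 104w**2 + 32w + 384 = (w + 11)(w**4 − 6w**3 − 8w**2 + 96w − 128) + (56w**3 − 112w**2 − 896w + 1792)
  w**4 − 6w**3 − 8w**2 + 96w − 128 = ((1/56)w − 1/14)(56w**3 − 112w**2 − 896w + 1792) + (0)
Last nonzero remainder: 56w**3 − 112w**2 − 896w + 1792. Dividing through by 56 gives the monic gcd w**3 − 2w**2 − 16w + 32.
Then lcm(f, g) = f·g / gcd(f, g); expanding and making the result monic gives the answer.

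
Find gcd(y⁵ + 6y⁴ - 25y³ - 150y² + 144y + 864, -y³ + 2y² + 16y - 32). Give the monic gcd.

Apply the Euclidean algorithm:
  y⁵ + 6y⁴ - 25y³ - 150y² + 144y + 864 = (-y² - 8y - 7)(-y³ + 2y² + 16y - 32) + (-40y² + 640)
  -y³ + 2y² + 16y - 32 = ((1/40)y - 1/20)(-40y² + 640) + (0)
Last nonzero remainder: -40y² + 640. Dividing through by -40 gives the monic gcd y² - 16.

y² - 16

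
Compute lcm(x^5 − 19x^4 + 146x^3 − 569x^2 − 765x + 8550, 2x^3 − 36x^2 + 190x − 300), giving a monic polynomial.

Repeated division with remainder:
  x^5 − 19x^4 + 146x^3 − 569x^2 − 765x + 8550 = ((1/2)x^2 − (1/2)x + 33/2)(2x^3 − 36x^2 + 190x − 300) + (270x^2 − 4050x + 13500)
  2x^3 − 36x^2 + 190x − 300 = ((1/135)x − 1/45)(270x^2 − 4050x + 13500) + (0)
Last nonzero remainder: 270x^2 − 4050x + 13500. Dividing through by 270 gives the monic gcd x^2 − 15x + 50.
Then lcm(f, g) = f·g / gcd(f, g); expanding and making the result monic gives the answer.

x^6 − 22x^5 + 203x^4 − 1007x^3 + 942x^2 + 10845x − 25650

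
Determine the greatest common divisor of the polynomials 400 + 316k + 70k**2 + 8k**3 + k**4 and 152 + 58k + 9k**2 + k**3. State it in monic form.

4 + k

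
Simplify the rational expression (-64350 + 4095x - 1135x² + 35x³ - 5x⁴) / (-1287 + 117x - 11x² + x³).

(-550 + 35x - 5x²)/(-11 + x)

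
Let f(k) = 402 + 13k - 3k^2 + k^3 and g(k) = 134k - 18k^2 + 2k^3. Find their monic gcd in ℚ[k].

Apply the Euclidean algorithm:
  k^3 - 3k^2 + 13k + 402 = (1/2)(2k^3 - 18k^2 + 134k) + (6k^2 - 54k + 402)
  2k^3 - 18k^2 + 134k = ((1/3)k)(6k^2 - 54k + 402) + (0)
Last nonzero remainder: 6k^2 - 54k + 402. Dividing through by 6 gives the monic gcd k^2 - 9k + 67.

67 - 9k + k^2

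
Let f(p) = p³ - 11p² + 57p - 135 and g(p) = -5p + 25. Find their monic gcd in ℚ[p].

p - 5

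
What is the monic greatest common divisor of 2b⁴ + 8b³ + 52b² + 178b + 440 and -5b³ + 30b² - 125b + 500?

Repeated division with remainder:
  2b⁴ + 8b³ + 52b² + 178b + 440 = (-(2/5)b - 4)(-5b³ + 30b² - 125b + 500) + (122b² - 122b + 2440)
  -5b³ + 30b² - 125b + 500 = (-(5/122)b + 25/122)(122b² - 122b + 2440) + (0)
Last nonzero remainder: 122b² - 122b + 2440. Dividing through by 122 gives the monic gcd b² - b + 20.

b² - b + 20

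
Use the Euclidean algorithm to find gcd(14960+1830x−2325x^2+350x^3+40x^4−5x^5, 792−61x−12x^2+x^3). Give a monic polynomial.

−88−3x+x^2

Apply the Euclidean algorithm:
  −5x^5+40x^4+350x^3−2325x^2+1830x+14960 = (−5x^2−20x−195)(x^3−12x^2−61x+792) + (−1925x^2+5775x+169400)
  x^3−12x^2−61x+792 = (−(1/1925)x+9/1925)(−1925x^2+5775x+169400) + (0)
Last nonzero remainder: −1925x^2+5775x+169400. Dividing through by −1925 gives the monic gcd x^2−3x−88.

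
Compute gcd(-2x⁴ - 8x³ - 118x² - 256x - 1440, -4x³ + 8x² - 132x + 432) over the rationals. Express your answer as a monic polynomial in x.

x² + x + 36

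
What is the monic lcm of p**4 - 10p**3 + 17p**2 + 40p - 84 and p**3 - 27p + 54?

p**6 - 7p**5 - 31p**4 + 271p**3 - 270p**2 - 972p + 1512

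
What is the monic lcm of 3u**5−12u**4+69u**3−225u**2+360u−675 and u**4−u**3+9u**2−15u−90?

By polynomial division,
  3u**5−12u**4+69u**3−225u**2+360u−675 = (3u−9)(u**4−u**3+9u**2−15u−90) + (33u**3−99u**2+495u−1485)
  u**4−u**3+9u**2−15u−90 = ((1/33)u+2/33)(33u**3−99u**2+495u−1485) + (0)
Last nonzero remainder: 33u**3−99u**2+495u−1485. Dividing through by 33 gives the monic gcd u**3−3u**2+15u−45.
Then lcm(f, g) = f·g / gcd(f, g); expanding and making the result monic gives the answer.

u**6−2u**5+15u**4−29u**3−30u**2+15u−450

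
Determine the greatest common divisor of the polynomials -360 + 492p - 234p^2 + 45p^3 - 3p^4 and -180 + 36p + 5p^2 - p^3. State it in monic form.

30 - 11p + p^2

By polynomial division,
  -3p^4 + 45p^3 - 234p^2 + 492p - 360 = (3p - 30)(-p^3 + 5p^2 + 36p - 180) + (-192p^2 + 2112p - 5760)
  -p^3 + 5p^2 + 36p - 180 = ((1/192)p + 1/32)(-192p^2 + 2112p - 5760) + (0)
Last nonzero remainder: -192p^2 + 2112p - 5760. Dividing through by -192 gives the monic gcd p^2 - 11p + 30.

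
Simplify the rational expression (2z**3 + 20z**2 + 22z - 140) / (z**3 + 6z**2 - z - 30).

(2z + 14)/(z + 3)

Euclidean algorithm in ℚ[z]:
  2z**3 + 20z**2 + 22z - 140 = (2)(z**3 + 6z**2 - z - 30) + (8z**2 + 24z - 80)
  z**3 + 6z**2 - z - 30 = ((1/8)z + 3/8)(8z**2 + 24z - 80) + (0)
Last nonzero remainder: 8z**2 + 24z - 80. Dividing through by 8 gives the monic gcd z**2 + 3z - 10.
Cancel z**2 + 3z - 10 from numerator and denominator to get the reduced form.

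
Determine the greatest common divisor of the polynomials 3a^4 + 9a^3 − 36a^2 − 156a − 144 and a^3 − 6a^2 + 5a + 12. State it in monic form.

a − 4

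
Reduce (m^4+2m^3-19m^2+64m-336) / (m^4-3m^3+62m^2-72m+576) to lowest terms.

(m^2+3m-28)/(m^2-2m+48)

Euclidean algorithm in ℚ[m]:
  m^4+2m^3-19m^2+64m-336 = (m^4-3m^3+62m^2-72m+576) + (5m^3-81m^2+136m-912)
  m^4-3m^3+62m^2-72m+576 = ((1/5)m+66/25)(5m^3-81m^2+136m-912) + ((6216/25)m^2-(6216/25)m+74592/25)
  5m^3-81m^2+136m-912 = ((125/6216)m-475/1554)((6216/25)m^2-(6216/25)m+74592/25) + (0)
Last nonzero remainder: (6216/25)m^2-(6216/25)m+74592/25. Dividing through by 6216/25 gives the monic gcd m^2-m+12.
Cancel m^2-m+12 from numerator and denominator to get the reduced form.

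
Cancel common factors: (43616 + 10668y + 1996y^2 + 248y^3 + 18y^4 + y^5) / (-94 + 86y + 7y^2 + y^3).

Euclidean algorithm in ℚ[y]:
  y^5 + 18y^4 + 248y^3 + 1996y^2 + 10668y + 43616 = (y^2 + 11y + 85)(y^3 + 7y^2 + 86y - 94) + (549y^2 + 4392y + 51606)
  y^3 + 7y^2 + 86y - 94 = ((1/549)y - 1/549)(549y^2 + 4392y + 51606) + (0)
Last nonzero remainder: 549y^2 + 4392y + 51606. Dividing through by 549 gives the monic gcd y^2 + 8y + 94.
Cancel y^2 + 8y + 94 from numerator and denominator to get the reduced form.

(464 + 74y + 10y^2 + y^3)/(-1 + y)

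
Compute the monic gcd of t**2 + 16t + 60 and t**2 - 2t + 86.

1

Euclidean algorithm in ℚ[t]:
  t**2 + 16t + 60 = (t**2 - 2t + 86) + (18t - 26)
  t**2 - 2t + 86 = ((1/18)t - 5/162)(18t - 26) + (6901/81)
  18t - 26 = ((1458/6901)t - 2106/6901)(6901/81) + (0)
The last nonzero remainder is the constant 6901/81, so the polynomials are coprime and gcd = 1.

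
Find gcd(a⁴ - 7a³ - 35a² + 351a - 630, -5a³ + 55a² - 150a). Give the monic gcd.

Euclidean algorithm in ℚ[a]:
  a⁴ - 7a³ - 35a² + 351a - 630 = (-(1/5)a - 4/5)(-5a³ + 55a² - 150a) + (-21a² + 231a - 630)
  -5a³ + 55a² - 150a = ((5/21)a)(-21a² + 231a - 630) + (0)
Last nonzero remainder: -21a² + 231a - 630. Dividing through by -21 gives the monic gcd a² - 11a + 30.

a² - 11a + 30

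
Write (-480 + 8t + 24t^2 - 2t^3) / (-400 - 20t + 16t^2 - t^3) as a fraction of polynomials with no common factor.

By polynomial division,
  -2t^3 + 24t^2 + 8t - 480 = (2)(-t^3 + 16t^2 - 20t - 400) + (-8t^2 + 48t + 320)
  -t^3 + 16t^2 - 20t - 400 = ((1/8)t - 5/4)(-8t^2 + 48t + 320) + (0)
Last nonzero remainder: -8t^2 + 48t + 320. Dividing through by -8 gives the monic gcd t^2 - 6t - 40.
Cancel t^2 - 6t - 40 from numerator and denominator to get the reduced form.

(-12 + 2t)/(-10 + t)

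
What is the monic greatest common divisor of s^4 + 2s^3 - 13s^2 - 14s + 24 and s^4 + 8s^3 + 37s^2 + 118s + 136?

s^2 + 6s + 8

Apply the Euclidean algorithm:
  s^4 + 2s^3 - 13s^2 - 14s + 24 = (s^4 + 8s^3 + 37s^2 + 118s + 136) + (-6s^3 - 50s^2 - 132s - 112)
  s^4 + 8s^3 + 37s^2 + 118s + 136 = (-(1/6)s + 1/18)(-6s^3 - 50s^2 - 132s - 112) + ((160/9)s^2 + (320/3)s + 1280/9)
  -6s^3 - 50s^2 - 132s - 112 = (-(27/80)s - 63/80)((160/9)s^2 + (320/3)s + 1280/9) + (0)
Last nonzero remainder: (160/9)s^2 + (320/3)s + 1280/9. Dividing through by 160/9 gives the monic gcd s^2 + 6s + 8.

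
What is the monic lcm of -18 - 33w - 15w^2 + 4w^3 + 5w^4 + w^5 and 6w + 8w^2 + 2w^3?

Apply the Euclidean algorithm:
  w^5 + 5w^4 + 4w^3 - 15w^2 - 33w - 18 = ((1/2)w^2 + (1/2)w - 3/2)(2w^3 + 8w^2 + 6w) + (-6w^2 - 24w - 18)
  2w^3 + 8w^2 + 6w = (-(1/3)w)(-6w^2 - 24w - 18) + (0)
Last nonzero remainder: -6w^2 - 24w - 18. Dividing through by -6 gives the monic gcd w^2 + 4w + 3.
Then lcm(f, g) = f·g / gcd(f, g); expanding and making the result monic gives the answer.

-18w - 33w^2 - 15w^3 + 4w^4 + 5w^5 + w^6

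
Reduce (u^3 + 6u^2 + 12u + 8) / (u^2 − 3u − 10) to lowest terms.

(u^2 + 4u + 4)/(u − 5)

Apply the Euclidean algorithm:
  u^3 + 6u^2 + 12u + 8 = (u + 9)(u^2 − 3u − 10) + (49u + 98)
  u^2 − 3u − 10 = ((1/49)u − 5/49)(49u + 98) + (0)
Last nonzero remainder: 49u + 98. Dividing through by 49 gives the monic gcd u + 2.
Cancel u + 2 from numerator and denominator to get the reduced form.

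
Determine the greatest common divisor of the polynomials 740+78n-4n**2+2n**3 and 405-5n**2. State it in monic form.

1

Repeated division with remainder:
  2n**3-4n**2+78n+740 = (-(2/5)n+4/5)(-5n**2+405) + (240n+416)
  -5n**2+405 = (-(1/48)n+13/360)(240n+416) + (17549/45)
  240n+416 = ((10800/17549)n+18720/17549)(17549/45) + (0)
The last nonzero remainder is the constant 17549/45, so the polynomials are coprime and gcd = 1.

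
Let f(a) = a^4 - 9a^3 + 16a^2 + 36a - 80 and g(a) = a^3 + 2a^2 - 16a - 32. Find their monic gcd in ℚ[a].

a^2 - 2a - 8

By polynomial division,
  a^4 - 9a^3 + 16a^2 + 36a - 80 = (a - 11)(a^3 + 2a^2 - 16a - 32) + (54a^2 - 108a - 432)
  a^3 + 2a^2 - 16a - 32 = ((1/54)a + 2/27)(54a^2 - 108a - 432) + (0)
Last nonzero remainder: 54a^2 - 108a - 432. Dividing through by 54 gives the monic gcd a^2 - 2a - 8.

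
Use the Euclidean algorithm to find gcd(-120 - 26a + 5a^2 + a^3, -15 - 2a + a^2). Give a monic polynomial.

-5 + a

Apply the Euclidean algorithm:
  a^3 + 5a^2 - 26a - 120 = (a + 7)(a^2 - 2a - 15) + (3a - 15)
  a^2 - 2a - 15 = ((1/3)a + 1)(3a - 15) + (0)
Last nonzero remainder: 3a - 15. Dividing through by 3 gives the monic gcd a - 5.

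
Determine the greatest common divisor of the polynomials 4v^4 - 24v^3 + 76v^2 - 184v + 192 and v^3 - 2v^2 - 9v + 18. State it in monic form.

By polynomial division,
  4v^4 - 24v^3 + 76v^2 - 184v + 192 = (4v - 16)(v^3 - 2v^2 - 9v + 18) + (80v^2 - 400v + 480)
  v^3 - 2v^2 - 9v + 18 = ((1/80)v + 3/80)(80v^2 - 400v + 480) + (0)
Last nonzero remainder: 80v^2 - 400v + 480. Dividing through by 80 gives the monic gcd v^2 - 5v + 6.

v^2 - 5v + 6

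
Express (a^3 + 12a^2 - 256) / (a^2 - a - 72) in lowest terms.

Apply the Euclidean algorithm:
  a^3 + 12a^2 - 256 = (a + 13)(a^2 - a - 72) + (85a + 680)
  a^2 - a - 72 = ((1/85)a - 9/85)(85a + 680) + (0)
Last nonzero remainder: 85a + 680. Dividing through by 85 gives the monic gcd a + 8.
Cancel a + 8 from numerator and denominator to get the reduced form.

(a^2 + 4a - 32)/(a - 9)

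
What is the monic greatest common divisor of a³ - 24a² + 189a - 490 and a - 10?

a - 10

Repeated division with remainder:
  a³ - 24a² + 189a - 490 = (a² - 14a + 49)(a - 10) + (0)
The last nonzero remainder a - 10 is already monic.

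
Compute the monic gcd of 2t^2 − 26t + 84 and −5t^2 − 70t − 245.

1

Euclidean algorithm in ℚ[t]:
  2t^2 − 26t + 84 = (−2/5)(−5t^2 − 70t − 245) + (−54t − 14)
  −5t^2 − 70t − 245 = ((5/54)t + 1855/1458)(−54t − 14) + (−165620/729)
  −54t − 14 = ((19683/82810)t + 729/11830)(−165620/729) + (0)
The last nonzero remainder is the constant −165620/729, so the polynomials are coprime and gcd = 1.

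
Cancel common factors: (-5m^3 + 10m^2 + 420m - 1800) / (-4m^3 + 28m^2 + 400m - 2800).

Euclidean algorithm in ℚ[m]:
  -5m^3 + 10m^2 + 420m - 1800 = (5/4)(-4m^3 + 28m^2 + 400m - 2800) + (-25m^2 - 80m + 1700)
  -4m^3 + 28m^2 + 400m - 2800 = ((4/25)m - 204/125)(-25m^2 - 80m + 1700) + (-(64/25)m - 128/5)
  -25m^2 - 80m + 1700 = ((625/64)m - 2125/32)(-(64/25)m - 128/5) + (0)
Last nonzero remainder: -(64/25)m - 128/5. Dividing through by -64/25 gives the monic gcd m + 10.
Cancel m + 10 from numerator and denominator to get the reduced form.

(5m^2 - 60m + 180)/(4m^2 - 68m + 280)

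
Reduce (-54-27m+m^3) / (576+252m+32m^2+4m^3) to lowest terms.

(-18-3m+m^2)/(192+20m+4m^2)

Repeated division with remainder:
  m^3-27m-54 = (1/4)(4m^3+32m^2+252m+576) + (-8m^2-90m-198)
  4m^3+32m^2+252m+576 = (-(1/2)m+13/8)(-8m^2-90m-198) + ((1197/4)m+3591/4)
  -8m^2-90m-198 = (-(32/1197)m-88/399)((1197/4)m+3591/4) + (0)
Last nonzero remainder: (1197/4)m+3591/4. Dividing through by 1197/4 gives the monic gcd m+3.
Cancel m+3 from numerator and denominator to get the reduced form.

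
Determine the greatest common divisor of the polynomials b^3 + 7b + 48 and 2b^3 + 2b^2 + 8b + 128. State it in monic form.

Euclidean algorithm in ℚ[b]:
  b^3 + 7b + 48 = (1/2)(2b^3 + 2b^2 + 8b + 128) + (−b^2 + 3b − 16)
  2b^3 + 2b^2 + 8b + 128 = (−2b − 8)(−b^2 + 3b − 16) + (0)
Last nonzero remainder: −b^2 + 3b − 16. Dividing through by −1 gives the monic gcd b^2 − 3b + 16.

b^2 − 3b + 16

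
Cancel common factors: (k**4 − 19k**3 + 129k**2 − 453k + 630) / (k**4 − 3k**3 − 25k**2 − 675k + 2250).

(k**2 − 6k + 21)/(k**2 + 10k + 75)

Repeated division with remainder:
  k**4 − 19k**3 + 129k**2 − 453k + 630 = (k**4 − 3k**3 − 25k**2 − 675k + 2250) + (−16k**3 + 154k**2 + 222k − 1620)
  k**4 − 3k**3 − 25k**2 − 675k + 2250 = (−(1/16)k − 53/128)(−16k**3 + 154k**2 + 222k − 1620) + ((3369/64)k**2 − (43797/64)k + 50535/32)
  −16k**3 + 154k**2 + 222k − 1620 = (−(1024/3369)k − 1152/1123)((3369/64)k**2 − (43797/64)k + 50535/32) + (0)
Last nonzero remainder: (3369/64)k**2 − (43797/64)k + 50535/32. Dividing through by 3369/64 gives the monic gcd k**2 − 13k + 30.
Cancel k**2 − 13k + 30 from numerator and denominator to get the reduced form.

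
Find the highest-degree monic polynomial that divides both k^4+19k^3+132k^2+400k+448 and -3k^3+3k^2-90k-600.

Euclidean algorithm in ℚ[k]:
  k^4+19k^3+132k^2+400k+448 = (-(1/3)k-20/3)(-3k^3+3k^2-90k-600) + (122k^2-400k-3552)
  -3k^3+3k^2-90k-600 = (-(3/122)k-417/7442)(122k^2-400k-3552) + (-(743298/3721)k-2973192/3721)
  122k^2-400k-3552 = (-(226981/371649)k+550708/123883)(-(743298/3721)k-2973192/3721) + (0)
Last nonzero remainder: -(743298/3721)k-2973192/3721. Dividing through by -743298/3721 gives the monic gcd k+4.

k+4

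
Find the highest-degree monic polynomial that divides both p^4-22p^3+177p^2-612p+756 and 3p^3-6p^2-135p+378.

p^2-9p+18

Apply the Euclidean algorithm:
  p^4-22p^3+177p^2-612p+756 = ((1/3)p-20/3)(3p^3-6p^2-135p+378) + (182p^2-1638p+3276)
  3p^3-6p^2-135p+378 = ((3/182)p+3/26)(182p^2-1638p+3276) + (0)
Last nonzero remainder: 182p^2-1638p+3276. Dividing through by 182 gives the monic gcd p^2-9p+18.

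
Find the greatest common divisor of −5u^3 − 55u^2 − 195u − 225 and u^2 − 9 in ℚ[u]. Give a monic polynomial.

u + 3

Repeated division with remainder:
  −5u^3 − 55u^2 − 195u − 225 = (−5u − 55)(u^2 − 9) + (−240u − 720)
  u^2 − 9 = (−(1/240)u + 1/80)(−240u − 720) + (0)
Last nonzero remainder: −240u − 720. Dividing through by −240 gives the monic gcd u + 3.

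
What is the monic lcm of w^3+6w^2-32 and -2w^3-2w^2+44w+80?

Apply the Euclidean algorithm:
  w^3+6w^2-32 = (-1/2)(-2w^3-2w^2+44w+80) + (5w^2+22w+8)
  -2w^3-2w^2+44w+80 = (-(2/5)w+34/25)(5w^2+22w+8) + ((432/25)w+1728/25)
  5w^2+22w+8 = ((125/432)w+25/216)((432/25)w+1728/25) + (0)
Last nonzero remainder: (432/25)w+1728/25. Dividing through by 432/25 gives the monic gcd w+4.
Then lcm(f, g) = f·g / gcd(f, g); expanding and making the result monic gives the answer.

w^5+3w^4-28w^3-92w^2+96w+320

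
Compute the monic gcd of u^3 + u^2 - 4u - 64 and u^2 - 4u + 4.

1

Repeated division with remainder:
  u^3 + u^2 - 4u - 64 = (u + 5)(u^2 - 4u + 4) + (12u - 84)
  u^2 - 4u + 4 = ((1/12)u + 1/4)(12u - 84) + (25)
  12u - 84 = ((12/25)u - 84/25)(25) + (0)
The last nonzero remainder is the constant 25, so the polynomials are coprime and gcd = 1.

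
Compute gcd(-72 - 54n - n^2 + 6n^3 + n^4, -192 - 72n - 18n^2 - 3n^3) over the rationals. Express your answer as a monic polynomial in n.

Euclidean algorithm in ℚ[n]:
  n^4 + 6n^3 - n^2 - 54n - 72 = (-(1/3)n)(-3n^3 - 18n^2 - 72n - 192) + (-25n^2 - 118n - 72)
  -3n^3 - 18n^2 - 72n - 192 = ((3/25)n + 96/625)(-25n^2 - 118n - 72) + (-(28272/625)n - 113088/625)
  -25n^2 - 118n - 72 = ((15625/28272)n + 1875/4712)(-(28272/625)n - 113088/625) + (0)
Last nonzero remainder: -(28272/625)n - 113088/625. Dividing through by -28272/625 gives the monic gcd n + 4.

4 + n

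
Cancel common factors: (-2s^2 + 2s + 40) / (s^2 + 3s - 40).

(-2s - 8)/(s + 8)

Euclidean algorithm in ℚ[s]:
  -2s^2 + 2s + 40 = (-2)(s^2 + 3s - 40) + (8s - 40)
  s^2 + 3s - 40 = ((1/8)s + 1)(8s - 40) + (0)
Last nonzero remainder: 8s - 40. Dividing through by 8 gives the monic gcd s - 5.
Cancel s - 5 from numerator and denominator to get the reduced form.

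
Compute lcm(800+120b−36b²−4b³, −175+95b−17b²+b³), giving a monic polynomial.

Euclidean algorithm in ℚ[b]:
  −4b³−36b²+120b+800 = (−4)(b³−17b²+95b−175) + (−104b²+500b+100)
  b³−17b²+95b−175 = (−(1/104)b+317/2704)(−104b²+500b+100) + ((25245/676)b−126225/676)
  −104b²+500b+100 = (−(70304/25245)b−2704/5049)((25245/676)b−126225/676) + (0)
Last nonzero remainder: (25245/676)b−126225/676. Dividing through by 25245/676 gives the monic gcd b−5.
Then lcm(f, g) = f·g / gcd(f, g); expanding and making the result monic gives the answer.

−7000+1350b+475b²−103b³−3b⁴+b⁵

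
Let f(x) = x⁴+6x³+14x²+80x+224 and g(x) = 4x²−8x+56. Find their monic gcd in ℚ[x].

x²−2x+14

Euclidean algorithm in ℚ[x]:
  x⁴+6x³+14x²+80x+224 = ((1/4)x²+2x+4)(4x²−8x+56) + (0)
Last nonzero remainder: 4x²−8x+56. Dividing through by 4 gives the monic gcd x²−2x+14.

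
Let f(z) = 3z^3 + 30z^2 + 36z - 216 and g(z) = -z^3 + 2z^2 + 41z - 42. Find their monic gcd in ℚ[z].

z + 6

Apply the Euclidean algorithm:
  3z^3 + 30z^2 + 36z - 216 = (-3)(-z^3 + 2z^2 + 41z - 42) + (36z^2 + 159z - 342)
  -z^3 + 2z^2 + 41z - 42 = (-(1/36)z + 77/432)(36z^2 + 159z - 342) + ((455/144)z + 455/24)
  36z^2 + 159z - 342 = ((5184/455)z - 8208/455)((455/144)z + 455/24) + (0)
Last nonzero remainder: (455/144)z + 455/24. Dividing through by 455/144 gives the monic gcd z + 6.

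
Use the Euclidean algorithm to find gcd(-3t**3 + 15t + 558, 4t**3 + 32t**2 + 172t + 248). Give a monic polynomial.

By polynomial division,
  -3t**3 + 15t + 558 = (-3/4)(4t**3 + 32t**2 + 172t + 248) + (24t**2 + 144t + 744)
  4t**3 + 32t**2 + 172t + 248 = ((1/6)t + 1/3)(24t**2 + 144t + 744) + (0)
Last nonzero remainder: 24t**2 + 144t + 744. Dividing through by 24 gives the monic gcd t**2 + 6t + 31.

t**2 + 6t + 31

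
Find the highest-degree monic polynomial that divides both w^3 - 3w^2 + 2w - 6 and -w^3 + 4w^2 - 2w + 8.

w^2 + 2

Repeated division with remainder:
  w^3 - 3w^2 + 2w - 6 = (-1)(-w^3 + 4w^2 - 2w + 8) + (w^2 + 2)
  -w^3 + 4w^2 - 2w + 8 = (-w + 4)(w^2 + 2) + (0)
The last nonzero remainder w^2 + 2 is already monic.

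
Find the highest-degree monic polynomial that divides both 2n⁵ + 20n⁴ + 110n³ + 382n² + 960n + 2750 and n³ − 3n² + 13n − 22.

n² − n + 11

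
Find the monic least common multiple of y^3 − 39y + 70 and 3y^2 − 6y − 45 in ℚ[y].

By polynomial division,
  y^3 − 39y + 70 = ((1/3)y + 2/3)(3y^2 − 6y − 45) + (−20y + 100)
  3y^2 − 6y − 45 = (−(3/20)y − 9/20)(−20y + 100) + (0)
Last nonzero remainder: −20y + 100. Dividing through by −20 gives the monic gcd y − 5.
Then lcm(f, g) = f·g / gcd(f, g); expanding and making the result monic gives the answer.

y^4 + 3y^3 − 39y^2 − 47y + 210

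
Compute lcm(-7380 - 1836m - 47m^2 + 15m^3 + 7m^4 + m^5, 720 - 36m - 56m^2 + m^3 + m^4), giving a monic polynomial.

29520 - 36m - 1648m^2 - 107m^3 - 13m^4 + 3m^5 + m^6

Repeated division with remainder:
  m^5 + 7m^4 + 15m^3 - 47m^2 - 1836m - 7380 = (m + 6)(m^4 + m^3 - 56m^2 - 36m + 720) + (65m^3 + 325m^2 - 2340m - 11700)
  m^4 + m^3 - 56m^2 - 36m + 720 = ((1/65)m - 4/65)(65m^3 + 325m^2 - 2340m - 11700) + (0)
Last nonzero remainder: 65m^3 + 325m^2 - 2340m - 11700. Dividing through by 65 gives the monic gcd m^3 + 5m^2 - 36m - 180.
Then lcm(f, g) = f·g / gcd(f, g); expanding and making the result monic gives the answer.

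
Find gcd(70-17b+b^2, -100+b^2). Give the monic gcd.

-10+b

By polynomial division,
  b^2-17b+70 = (b^2-100) + (-17b+170)
  b^2-100 = (-(1/17)b-10/17)(-17b+170) + (0)
Last nonzero remainder: -17b+170. Dividing through by -17 gives the monic gcd b-10.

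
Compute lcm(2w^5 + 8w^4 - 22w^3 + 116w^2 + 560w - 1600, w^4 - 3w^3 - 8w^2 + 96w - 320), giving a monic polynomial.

Euclidean algorithm in ℚ[w]:
  2w^5 + 8w^4 - 22w^3 + 116w^2 + 560w - 1600 = (2w + 14)(w^4 - 3w^3 - 8w^2 + 96w - 320) + (36w^3 + 36w^2 - 144w + 2880)
  w^4 - 3w^3 - 8w^2 + 96w - 320 = ((1/36)w - 1/9)(36w^3 + 36w^2 - 144w + 2880) + (0)
Last nonzero remainder: 36w^3 + 36w^2 - 144w + 2880. Dividing through by 36 gives the monic gcd w^3 + w^2 - 4w + 80.
Then lcm(f, g) = f·g / gcd(f, g); expanding and making the result monic gives the answer.

w^6 - 27w^4 + 102w^3 + 48w^2 - 1920w + 3200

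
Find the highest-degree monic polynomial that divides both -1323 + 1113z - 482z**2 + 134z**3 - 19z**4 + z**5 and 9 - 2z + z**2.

Repeated division with remainder:
  z**5 - 19z**4 + 134z**3 - 482z**2 + 1113z - 1323 = (z**3 - 17z**2 + 91z - 147)(z**2 - 2z + 9) + (0)
The last nonzero remainder z**2 - 2z + 9 is already monic.

9 - 2z + z**2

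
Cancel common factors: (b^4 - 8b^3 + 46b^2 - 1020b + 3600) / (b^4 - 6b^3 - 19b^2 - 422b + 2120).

(b^2 + 6b + 90)/(b^2 + 8b + 53)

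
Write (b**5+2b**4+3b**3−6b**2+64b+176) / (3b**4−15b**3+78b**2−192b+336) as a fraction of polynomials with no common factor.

Apply the Euclidean algorithm:
  b**5+2b**4+3b**3−6b**2+64b+176 = ((1/3)b+7/3)(3b**4−15b**3+78b**2−192b+336) + (12b**3−124b**2+400b−608)
  3b**4−15b**3+78b**2−192b+336 = ((1/4)b+4/3)(12b**3−124b**2+400b−608) + ((430/3)b**2−(1720/3)b+3440/3)
  12b**3−124b**2+400b−608 = ((18/215)b−114/215)((430/3)b**2−(1720/3)b+3440/3) + (0)
Last nonzero remainder: (430/3)b**2−(1720/3)b+3440/3. Dividing through by 430/3 gives the monic gcd b**2−4b+8.
Cancel b**2−4b+8 from numerator and denominator to get the reduced form.

(b**3+6b**2+19b+22)/(3b**2−3b+42)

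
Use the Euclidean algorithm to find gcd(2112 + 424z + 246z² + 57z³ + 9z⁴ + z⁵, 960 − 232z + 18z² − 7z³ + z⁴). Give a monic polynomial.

32 + 4z + z²

By polynomial division,
  z⁵ + 9z⁴ + 57z³ + 246z² + 424z + 2112 = (z + 16)(z⁴ − 7z³ + 18z² − 232z + 960) + (151z³ + 190z² + 3176z − 13248)
  z⁴ − 7z³ + 18z² − 232z + 960 = ((1/151)z − 1247/22801)(151z³ + 190z² + 3176z − 13248) + ((167772/22801)z² + (671088/22801)z + 5368704/22801)
  151z³ + 190z² + 3176z − 13248 = ((3442951/167772)z − 1573269/27962)((167772/22801)z² + (671088/22801)z + 5368704/22801) + (0)
Last nonzero remainder: (167772/22801)z² + (671088/22801)z + 5368704/22801. Dividing through by 167772/22801 gives the monic gcd z² + 4z + 32.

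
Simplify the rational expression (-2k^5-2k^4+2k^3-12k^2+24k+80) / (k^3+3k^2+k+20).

(-2k^3-4k^2+8k+16)/(k+4)

Apply the Euclidean algorithm:
  -2k^5-2k^4+2k^3-12k^2+24k+80 = (-2k^2+4k-8)(k^3+3k^2+k+20) + (48k^2-48k+240)
  k^3+3k^2+k+20 = ((1/48)k+1/12)(48k^2-48k+240) + (0)
Last nonzero remainder: 48k^2-48k+240. Dividing through by 48 gives the monic gcd k^2-k+5.
Cancel k^2-k+5 from numerator and denominator to get the reduced form.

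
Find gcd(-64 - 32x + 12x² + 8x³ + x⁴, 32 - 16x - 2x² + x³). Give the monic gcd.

-8 + 2x + x²

By polynomial division,
  x⁴ + 8x³ + 12x² - 32x - 64 = (x + 10)(x³ - 2x² - 16x + 32) + (48x² + 96x - 384)
  x³ - 2x² - 16x + 32 = ((1/48)x - 1/12)(48x² + 96x - 384) + (0)
Last nonzero remainder: 48x² + 96x - 384. Dividing through by 48 gives the monic gcd x² + 2x - 8.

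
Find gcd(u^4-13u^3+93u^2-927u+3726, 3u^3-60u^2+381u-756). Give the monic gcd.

u-9

Apply the Euclidean algorithm:
  u^4-13u^3+93u^2-927u+3726 = ((1/3)u+7/3)(3u^3-60u^2+381u-756) + (106u^2-1564u+5490)
  3u^3-60u^2+381u-756 = ((3/106)u-417/2809)(106u^2-1564u+5490) + (-(18414/2809)u+165726/2809)
  106u^2-1564u+5490 = (-(148877/9207)u+856745/9207)(-(18414/2809)u+165726/2809) + (0)
Last nonzero remainder: -(18414/2809)u+165726/2809. Dividing through by -18414/2809 gives the monic gcd u-9.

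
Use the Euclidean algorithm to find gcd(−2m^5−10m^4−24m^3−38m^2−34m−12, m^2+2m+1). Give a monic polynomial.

Euclidean algorithm in ℚ[m]:
  −2m^5−10m^4−24m^3−38m^2−34m−12 = (−2m^3−6m^2−10m−12)(m^2+2m+1) + (0)
The last nonzero remainder m^2+2m+1 is already monic.

m^2+2m+1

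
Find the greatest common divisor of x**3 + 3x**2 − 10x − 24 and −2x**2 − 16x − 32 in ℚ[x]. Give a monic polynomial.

Euclidean algorithm in ℚ[x]:
  x**3 + 3x**2 − 10x − 24 = (−(1/2)x + 5/2)(−2x**2 − 16x − 32) + (14x + 56)
  −2x**2 − 16x − 32 = (−(1/7)x − 4/7)(14x + 56) + (0)
Last nonzero remainder: 14x + 56. Dividing through by 14 gives the monic gcd x + 4.

x + 4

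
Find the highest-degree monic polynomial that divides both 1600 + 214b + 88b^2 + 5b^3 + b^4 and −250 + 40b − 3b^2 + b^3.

By polynomial division,
  b^4 + 5b^3 + 88b^2 + 214b + 1600 = (b + 8)(b^3 − 3b^2 + 40b − 250) + (72b^2 + 144b + 3600)
  b^3 − 3b^2 + 40b − 250 = ((1/72)b − 5/72)(72b^2 + 144b + 3600) + (0)
Last nonzero remainder: 72b^2 + 144b + 3600. Dividing through by 72 gives the monic gcd b^2 + 2b + 50.

50 + 2b + b^2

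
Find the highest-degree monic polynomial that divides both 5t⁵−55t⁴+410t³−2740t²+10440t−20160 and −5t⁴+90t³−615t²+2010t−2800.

t²−6t+16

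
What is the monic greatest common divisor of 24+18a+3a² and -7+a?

1

Repeated division with remainder:
  3a²+18a+24 = (3a+39)(a-7) + (297)
  a-7 = ((1/297)a-7/297)(297) + (0)
The last nonzero remainder is the constant 297, so the polynomials are coprime and gcd = 1.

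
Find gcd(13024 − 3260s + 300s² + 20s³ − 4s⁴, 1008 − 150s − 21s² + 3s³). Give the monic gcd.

By polynomial division,
  −4s⁴ + 20s³ + 300s² − 3260s + 13024 = (−(4/3)s − 8/3)(3s³ − 21s² − 150s + 1008) + (44s² − 2316s + 15712)
  3s³ − 21s² − 150s + 1008 = ((3/44)s + 753/242)(44s² − 2316s + 15712) + ((724200/121)s − 5793600/121)
  44s² − 2316s + 15712 = ((1331/181050)s − 59411/181050)((724200/121)s − 5793600/121) + (0)
Last nonzero remainder: (724200/121)s − 5793600/121. Dividing through by 724200/121 gives the monic gcd s − 8.

−8 + s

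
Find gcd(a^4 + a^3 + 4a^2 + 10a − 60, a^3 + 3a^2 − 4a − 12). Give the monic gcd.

Euclidean algorithm in ℚ[a]:
  a^4 + a^3 + 4a^2 + 10a − 60 = (a − 2)(a^3 + 3a^2 − 4a − 12) + (14a^2 + 14a − 84)
  a^3 + 3a^2 − 4a − 12 = ((1/14)a + 1/7)(14a^2 + 14a − 84) + (0)
Last nonzero remainder: 14a^2 + 14a − 84. Dividing through by 14 gives the monic gcd a^2 + a − 6.

a^2 + a − 6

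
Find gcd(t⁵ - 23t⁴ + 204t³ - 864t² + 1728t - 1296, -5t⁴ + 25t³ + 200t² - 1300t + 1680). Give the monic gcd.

t² - 8t + 12

Euclidean algorithm in ℚ[t]:
  t⁵ - 23t⁴ + 204t³ - 864t² + 1728t - 1296 = (-(1/5)t + 18/5)(-5t⁴ + 25t³ + 200t² - 1300t + 1680) + (154t³ - 1844t² + 6744t - 7344)
  -5t⁴ + 25t³ + 200t² - 1300t + 1680 = (-(5/154)t - 2685/11858)(154t³ - 1844t² + 6744t - 7344) + ((8450/5929)t² - (67600/5929)t + 101400/5929)
  154t³ - 1844t² + 6744t - 7344 = ((456533/4225)t - 1814274/4225)((8450/5929)t² - (67600/5929)t + 101400/5929) + (0)
Last nonzero remainder: (8450/5929)t² - (67600/5929)t + 101400/5929. Dividing through by 8450/5929 gives the monic gcd t² - 8t + 12.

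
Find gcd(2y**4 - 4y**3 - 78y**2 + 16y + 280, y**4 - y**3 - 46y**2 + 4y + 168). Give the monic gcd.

y**3 - 7y**2 - 4y + 28

Euclidean algorithm in ℚ[y]:
  2y**4 - 4y**3 - 78y**2 + 16y + 280 = (2)(y**4 - y**3 - 46y**2 + 4y + 168) + (-2y**3 + 14y**2 + 8y - 56)
  y**4 - y**3 - 46y**2 + 4y + 168 = (-(1/2)y - 3)(-2y**3 + 14y**2 + 8y - 56) + (0)
Last nonzero remainder: -2y**3 + 14y**2 + 8y - 56. Dividing through by -2 gives the monic gcd y**3 - 7y**2 - 4y + 28.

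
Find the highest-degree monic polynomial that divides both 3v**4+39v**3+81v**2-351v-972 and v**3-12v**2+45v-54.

By polynomial division,
  3v**4+39v**3+81v**2-351v-972 = (3v+75)(v**3-12v**2+45v-54) + (846v**2-3564v+3078)
  v**3-12v**2+45v-54 = ((1/846)v-61/6627)(846v**2-3564v+3078) + ((18900/2209)v-56700/2209)
  846v**2-3564v+3078 = ((103823/1050)v-41971/350)((18900/2209)v-56700/2209) + (0)
Last nonzero remainder: (18900/2209)v-56700/2209. Dividing through by 18900/2209 gives the monic gcd v-3.

v-3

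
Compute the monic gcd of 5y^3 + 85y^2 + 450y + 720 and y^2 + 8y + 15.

By polynomial division,
  5y^3 + 85y^2 + 450y + 720 = (5y + 45)(y^2 + 8y + 15) + (15y + 45)
  y^2 + 8y + 15 = ((1/15)y + 1/3)(15y + 45) + (0)
Last nonzero remainder: 15y + 45. Dividing through by 15 gives the monic gcd y + 3.

y + 3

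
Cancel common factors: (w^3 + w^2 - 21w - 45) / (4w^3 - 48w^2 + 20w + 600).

(w + 3)/(4w - 40)

By polynomial division,
  w^3 + w^2 - 21w - 45 = (1/4)(4w^3 - 48w^2 + 20w + 600) + (13w^2 - 26w - 195)
  4w^3 - 48w^2 + 20w + 600 = ((4/13)w - 40/13)(13w^2 - 26w - 195) + (0)
Last nonzero remainder: 13w^2 - 26w - 195. Dividing through by 13 gives the monic gcd w^2 - 2w - 15.
Cancel w^2 - 2w - 15 from numerator and denominator to get the reduced form.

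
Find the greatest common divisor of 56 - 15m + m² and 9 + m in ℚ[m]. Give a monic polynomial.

Euclidean algorithm in ℚ[m]:
  m² - 15m + 56 = (m - 24)(m + 9) + (272)
  m + 9 = ((1/272)m + 9/272)(272) + (0)
The last nonzero remainder is the constant 272, so the polynomials are coprime and gcd = 1.

1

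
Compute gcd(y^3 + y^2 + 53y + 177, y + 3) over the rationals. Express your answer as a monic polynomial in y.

Repeated division with remainder:
  y^3 + y^2 + 53y + 177 = (y^2 - 2y + 59)(y + 3) + (0)
The last nonzero remainder y + 3 is already monic.

y + 3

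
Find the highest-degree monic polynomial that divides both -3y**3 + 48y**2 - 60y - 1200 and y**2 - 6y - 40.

Apply the Euclidean algorithm:
  -3y**3 + 48y**2 - 60y - 1200 = (-3y + 30)(y**2 - 6y - 40) + (0)
The last nonzero remainder y**2 - 6y - 40 is already monic.

y**2 - 6y - 40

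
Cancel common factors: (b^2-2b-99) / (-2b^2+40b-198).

Apply the Euclidean algorithm:
  b^2-2b-99 = (-1/2)(-2b^2+40b-198) + (18b-198)
  -2b^2+40b-198 = (-(1/9)b+1)(18b-198) + (0)
Last nonzero remainder: 18b-198. Dividing through by 18 gives the monic gcd b-11.
Cancel b-11 from numerator and denominator to get the reduced form.

(-b-9)/(2b-18)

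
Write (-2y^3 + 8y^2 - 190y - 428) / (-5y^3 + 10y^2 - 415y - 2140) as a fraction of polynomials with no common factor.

(2y + 4)/(5y + 20)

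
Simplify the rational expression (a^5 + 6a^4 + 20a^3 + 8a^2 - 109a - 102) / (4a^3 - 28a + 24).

(a^3 + 5a^2 + 21a + 17)/(4a - 4)

By polynomial division,
  a^5 + 6a^4 + 20a^3 + 8a^2 - 109a - 102 = ((1/4)a^2 + (3/2)a + 27/4)(4a^3 - 28a + 24) + (44a^2 + 44a - 264)
  4a^3 - 28a + 24 = ((1/11)a - 1/11)(44a^2 + 44a - 264) + (0)
Last nonzero remainder: 44a^2 + 44a - 264. Dividing through by 44 gives the monic gcd a^2 + a - 6.
Cancel a^2 + a - 6 from numerator and denominator to get the reduced form.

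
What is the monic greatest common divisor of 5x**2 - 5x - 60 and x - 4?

x - 4

Repeated division with remainder:
  5x**2 - 5x - 60 = (5x + 15)(x - 4) + (0)
The last nonzero remainder x - 4 is already monic.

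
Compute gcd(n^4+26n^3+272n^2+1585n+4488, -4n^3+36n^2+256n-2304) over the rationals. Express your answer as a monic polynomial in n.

n+8

Euclidean algorithm in ℚ[n]:
  n^4+26n^3+272n^2+1585n+4488 = (-(1/4)n-35/4)(-4n^3+36n^2+256n-2304) + (651n^2+3249n-15672)
  -4n^3+36n^2+256n-2304 = (-(4/651)n+4048/47089)(651n^2+3249n-15672) + (-(5631600/47089)n-45052800/47089)
  651n^2+3249n-15672 = (-(10218313/1877200)n+30749117/1877200)(-(5631600/47089)n-45052800/47089) + (0)
Last nonzero remainder: -(5631600/47089)n-45052800/47089. Dividing through by -5631600/47089 gives the monic gcd n+8.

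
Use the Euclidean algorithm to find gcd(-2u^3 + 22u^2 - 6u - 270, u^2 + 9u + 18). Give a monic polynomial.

u + 3

By polynomial division,
  -2u^3 + 22u^2 - 6u - 270 = (-2u + 40)(u^2 + 9u + 18) + (-330u - 990)
  u^2 + 9u + 18 = (-(1/330)u - 1/55)(-330u - 990) + (0)
Last nonzero remainder: -330u - 990. Dividing through by -330 gives the monic gcd u + 3.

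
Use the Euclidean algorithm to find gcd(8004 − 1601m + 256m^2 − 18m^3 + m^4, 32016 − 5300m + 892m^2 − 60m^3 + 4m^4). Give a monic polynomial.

By polynomial division,
  m^4 − 18m^3 + 256m^2 − 1601m + 8004 = (1/4)(4m^4 − 60m^3 + 892m^2 − 5300m + 32016) + (−3m^3 + 33m^2 − 276m)
  4m^4 − 60m^3 + 892m^2 − 5300m + 32016 = (−(4/3)m + 16/3)(−3m^3 + 33m^2 − 276m) + (348m^2 − 3828m + 32016)
  −3m^3 + 33m^2 − 276m = (−(1/116)m)(348m^2 − 3828m + 32016) + (0)
Last nonzero remainder: 348m^2 − 3828m + 32016. Dividing through by 348 gives the monic gcd m^2 − 11m + 92.

92 − 11m + m^2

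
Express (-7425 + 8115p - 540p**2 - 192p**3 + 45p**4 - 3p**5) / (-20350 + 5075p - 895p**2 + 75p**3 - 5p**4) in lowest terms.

(135 - 123p - 15p**2 + 3p**3)/(370 - 25p + 5p**2)

Repeated division with remainder:
  -3p**5 + 45p**4 - 192p**3 - 540p**2 + 8115p - 7425 = ((3/5)p)(-5p**4 + 75p**3 - 895p**2 + 5075p - 20350) + (345p**3 - 3585p**2 + 20325p - 7425)
  -5p**4 + 75p**3 - 895p**2 + 5075p - 20350 = (-(1/69)p + 106/1587)(345p**3 - 3585p**2 + 20325p - 7425) + (-(190960/529)p**2 + (1909600/529)p - 10502800/529)
  345p**3 - 3585p**2 + 20325p - 7425 = (-(36501/38192)p + 14283/38192)(-(190960/529)p**2 + (1909600/529)p - 10502800/529) + (0)
Last nonzero remainder: -(190960/529)p**2 + (1909600/529)p - 10502800/529. Dividing through by -190960/529 gives the monic gcd p**2 - 10p + 55.
Cancel p**2 - 10p + 55 from numerator and denominator to get the reduced form.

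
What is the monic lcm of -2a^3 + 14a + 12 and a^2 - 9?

Euclidean algorithm in ℚ[a]:
  -2a^3 + 14a + 12 = (-2a)(a^2 - 9) + (-4a + 12)
  a^2 - 9 = (-(1/4)a - 3/4)(-4a + 12) + (0)
Last nonzero remainder: -4a + 12. Dividing through by -4 gives the monic gcd a - 3.
Then lcm(f, g) = f·g / gcd(f, g); expanding and making the result monic gives the answer.

a^4 + 3a^3 - 7a^2 - 27a - 18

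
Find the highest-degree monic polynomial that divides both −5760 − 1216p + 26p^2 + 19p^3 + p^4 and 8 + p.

8 + p

By polynomial division,
  p^4 + 19p^3 + 26p^2 − 1216p − 5760 = (p^3 + 11p^2 − 62p − 720)(p + 8) + (0)
The last nonzero remainder p + 8 is already monic.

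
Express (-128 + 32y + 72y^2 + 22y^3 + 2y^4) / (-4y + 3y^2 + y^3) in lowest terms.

(32 + 16y + 2y^2)/(y)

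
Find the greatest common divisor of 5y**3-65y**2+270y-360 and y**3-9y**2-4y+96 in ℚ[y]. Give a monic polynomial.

y-4

Euclidean algorithm in ℚ[y]:
  5y**3-65y**2+270y-360 = (5)(y**3-9y**2-4y+96) + (-20y**2+290y-840)
  y**3-9y**2-4y+96 = (-(1/20)y-11/40)(-20y**2+290y-840) + ((135/4)y-135)
  -20y**2+290y-840 = (-(16/27)y+56/9)((135/4)y-135) + (0)
Last nonzero remainder: (135/4)y-135. Dividing through by 135/4 gives the monic gcd y-4.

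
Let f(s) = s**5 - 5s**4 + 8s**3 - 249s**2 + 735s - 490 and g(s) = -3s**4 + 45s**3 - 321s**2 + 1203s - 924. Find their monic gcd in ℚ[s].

s**2 - 8s + 7

Repeated division with remainder:
  s**5 - 5s**4 + 8s**3 - 249s**2 + 735s - 490 = (-(1/3)s - 10/3)(-3s**4 + 45s**3 - 321s**2 + 1203s - 924) + (51s**3 - 918s**2 + 4437s - 3570)
  -3s**4 + 45s**3 - 321s**2 + 1203s - 924 = (-(1/17)s - 3/17)(51s**3 - 918s**2 + 4437s - 3570) + (-222s**2 + 1776s - 1554)
  51s**3 - 918s**2 + 4437s - 3570 = (-(17/74)s + 85/37)(-222s**2 + 1776s - 1554) + (0)
Last nonzero remainder: -222s**2 + 1776s - 1554. Dividing through by -222 gives the monic gcd s**2 - 8s + 7.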